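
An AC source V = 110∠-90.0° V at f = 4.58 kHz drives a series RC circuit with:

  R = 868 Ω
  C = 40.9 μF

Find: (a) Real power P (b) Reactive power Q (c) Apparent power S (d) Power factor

Step 1 — Angular frequency: ω = 2π·f = 2π·4580 = 2.878e+04 rad/s.
Step 2 — Component impedances:
  R: Z = R = 868 Ω
  C: Z = 1/(jωC) = -j/(ω·C) = 0 - j0.8496 Ω
Step 3 — Series combination: Z_total = R + C = 868 - j0.8496 Ω = 868∠-0.1° Ω.
Step 4 — Source phasor: V = 110∠-90.0° V = 0 - j110 V.
Step 5 — Current: I = V / Z = 0.000124 - j0.1267 A = 0.1267∠-89.9° A.
Step 6 — Complex power: S = V·I* = 13.94 - j0.01365 VA.
Step 7 — Real power: P = Re(S) = 13.94 W.
Step 8 — Reactive power: Q = Im(S) = -0.01365 VAR.
Step 9 — Apparent power: |S| = 13.94 VA.
Step 10 — Power factor: PF = P/|S| = 1 (leading).

(a) P = 13.94 W  (b) Q = -0.01365 VAR  (c) S = 13.94 VA  (d) PF = 1 (leading)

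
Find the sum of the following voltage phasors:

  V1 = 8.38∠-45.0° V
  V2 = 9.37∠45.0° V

Step 1 — Convert each phasor to rectangular form:
  V1 = 8.38·(cos(-45.0°) + j·sin(-45.0°)) = 5.926 - j5.926 V
  V2 = 9.37·(cos(45.0°) + j·sin(45.0°)) = 6.626 + j6.626 V
Step 2 — Sum components: V_total = 12.55 + j0.7 V.
Step 3 — Convert to polar: |V_total| = 12.57 V, ∠V_total = 3.2°.

V_total = 12.57∠3.2° V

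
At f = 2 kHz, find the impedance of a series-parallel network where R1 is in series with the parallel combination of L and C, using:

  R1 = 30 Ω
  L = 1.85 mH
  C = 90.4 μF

Step 1 — Angular frequency: ω = 2π·f = 2π·2000 = 1.257e+04 rad/s.
Step 2 — Component impedances:
  R1: Z = R = 30 Ω
  L: Z = jωL = j·1.257e+04·0.00185 = 0 + j23.25 Ω
  C: Z = 1/(jωC) = -j/(ω·C) = 0 - j0.8803 Ω
Step 3 — Parallel branch: L || C = 1/(1/L + 1/C) = 0 - j0.9149 Ω.
Step 4 — Series with R1: Z_total = R1 + (L || C) = 30 - j0.9149 Ω = 30.01∠-1.7° Ω.

Z = 30 - j0.9149 Ω = 30.01∠-1.7° Ω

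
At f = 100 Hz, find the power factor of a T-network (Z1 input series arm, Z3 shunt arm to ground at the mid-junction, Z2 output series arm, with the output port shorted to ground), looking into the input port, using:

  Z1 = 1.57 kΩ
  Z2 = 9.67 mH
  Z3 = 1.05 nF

Step 1 — Angular frequency: ω = 2π·f = 2π·100 = 628.3 rad/s.
Step 2 — Component impedances:
  Z1: Z = R = 1570 Ω
  Z2: Z = jωL = j·628.3·0.00967 = 0 + j6.076 Ω
  Z3: Z = 1/(jωC) = -j/(ω·C) = 0 - j1.516e+06 Ω
Step 3 — With the output port shorted to ground, the output series arm Z2 runs from the junction to ground; the shunt arm Z3 also runs from the junction to ground. They appear in parallel: Z3 || Z2 = 0 + j6.076 Ω.
Step 4 — Series with input arm Z1: Z_in = Z1 + (Z3 || Z2) = 1570 + j6.076 Ω = 1570∠0.2° Ω.
Step 5 — Power factor: PF = cos(φ) = Re(Z)/|Z| = 1570/1570 = 1.
Step 6 — Type: Im(Z) = 6.076 ⇒ lagging (phase φ = 0.2°).

PF = 1 (lagging, φ = 0.2°)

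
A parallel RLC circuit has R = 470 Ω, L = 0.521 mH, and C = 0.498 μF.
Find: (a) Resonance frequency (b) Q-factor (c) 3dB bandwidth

Step 1 — Resonance: ω₀ = 1/√(LC) = 1/√(0.000521·4.98e-07) = 6.208e+04 rad/s.
Step 2 — f₀ = ω₀/(2π) = 9881 Hz.
Step 3 — Parallel Q: Q = R/(ω₀L) = 470/(6.208e+04·0.000521) = 14.53.
Step 4 — Bandwidth: Δω = ω₀/Q = 4272 rad/s; BW = Δω/(2π) = 680 Hz.

(a) f₀ = 9881 Hz  (b) Q = 14.53  (c) BW = 680 Hz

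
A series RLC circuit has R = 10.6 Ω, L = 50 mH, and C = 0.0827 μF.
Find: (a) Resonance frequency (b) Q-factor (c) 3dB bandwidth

Step 1 — Resonance condition Im(Z)=0 gives ω₀ = 1/√(LC).
Step 2 — ω₀ = 1/√(0.05·8.27e-08) = 1.555e+04 rad/s.
Step 3 — f₀ = ω₀/(2π) = 2475 Hz.
Step 4 — Series Q: Q = ω₀L/R = 1.555e+04·0.05/10.6 = 73.35.
Step 5 — 3dB bandwidth: Δω = ω₀/Q = 212 rad/s; BW = Δω/(2π) = 33.74 Hz.

(a) f₀ = 2475 Hz  (b) Q = 73.35  (c) BW = 33.74 Hz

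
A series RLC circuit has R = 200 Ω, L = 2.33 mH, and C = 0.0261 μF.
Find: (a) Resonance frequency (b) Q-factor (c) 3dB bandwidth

Step 1 — Resonance condition Im(Z)=0 gives ω₀ = 1/√(LC).
Step 2 — ω₀ = 1/√(0.00233·2.61e-08) = 1.282e+05 rad/s.
Step 3 — f₀ = ω₀/(2π) = 2.041e+04 Hz.
Step 4 — Series Q: Q = ω₀L/R = 1.282e+05·0.00233/200 = 1.494.
Step 5 — 3dB bandwidth: Δω = ω₀/Q = 8.584e+04 rad/s; BW = Δω/(2π) = 1.366e+04 Hz.

(a) f₀ = 2.041e+04 Hz  (b) Q = 1.494  (c) BW = 1.366e+04 Hz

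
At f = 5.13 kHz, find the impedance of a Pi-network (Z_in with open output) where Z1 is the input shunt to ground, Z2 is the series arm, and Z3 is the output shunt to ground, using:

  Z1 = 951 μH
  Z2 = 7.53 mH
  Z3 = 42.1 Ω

Step 1 — Angular frequency: ω = 2π·f = 2π·5130 = 3.223e+04 rad/s.
Step 2 — Component impedances:
  Z1: Z = jωL = j·3.223e+04·0.000951 = 0 + j30.65 Ω
  Z2: Z = jωL = j·3.223e+04·0.00753 = 0 + j242.7 Ω
  Z3: Z = R = 42.1 Ω
Step 3 — With open output, the series arm Z2 and the output shunt Z3 appear in series to ground: Z2 + Z3 = 42.1 + j242.7 Ω.
Step 4 — Parallel with input shunt Z1: Z_in = Z1 || (Z2 + Z3) = 0.5171 + j27.3 Ω = 27.3∠88.9° Ω.

Z = 0.5171 + j27.3 Ω = 27.3∠88.9° Ω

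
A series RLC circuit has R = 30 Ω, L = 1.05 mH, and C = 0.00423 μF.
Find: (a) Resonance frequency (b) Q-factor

Step 1 — Resonance condition Im(Z)=0 gives ω₀ = 1/√(LC).
Step 2 — ω₀ = 1/√(0.00105·4.23e-09) = 4.745e+05 rad/s.
Step 3 — f₀ = ω₀/(2π) = 7.552e+04 Hz.
Step 4 — Series Q: Q = ω₀L/R = 4.745e+05·0.00105/30 = 16.61.

(a) f₀ = 7.552e+04 Hz  (b) Q = 16.61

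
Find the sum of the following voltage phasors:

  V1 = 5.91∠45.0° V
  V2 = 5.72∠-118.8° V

Step 1 — Convert each phasor to rectangular form:
  V1 = 5.91·(cos(45.0°) + j·sin(45.0°)) = 4.179 + j4.179 V
  V2 = 5.72·(cos(-118.8°) + j·sin(-118.8°)) = -2.756 - j5.012 V
Step 2 — Sum components: V_total = 1.423 - j0.8335 V.
Step 3 — Convert to polar: |V_total| = 1.649 V, ∠V_total = -30.4°.

V_total = 1.649∠-30.4° V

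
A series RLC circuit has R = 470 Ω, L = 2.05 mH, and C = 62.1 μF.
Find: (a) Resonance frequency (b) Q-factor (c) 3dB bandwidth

Step 1 — Resonance: ω₀ = 1/√(LC) = 1/√(0.00205·6.21e-05) = 2803 rad/s.
Step 2 — f₀ = ω₀/(2π) = 446.1 Hz.
Step 3 — Series Q: Q = ω₀L/R = 2803·0.00205/470 = 0.01222.
Step 4 — Bandwidth: Δω = ω₀/Q = 2.293e+05 rad/s; BW = Δω/(2π) = 3.649e+04 Hz.

(a) f₀ = 446.1 Hz  (b) Q = 0.01222  (c) BW = 3.649e+04 Hz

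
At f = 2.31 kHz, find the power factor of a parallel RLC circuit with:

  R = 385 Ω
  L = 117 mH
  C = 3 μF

Step 1 — Angular frequency: ω = 2π·f = 2π·2310 = 1.451e+04 rad/s.
Step 2 — Component impedances:
  R: Z = R = 385 Ω
  L: Z = jωL = j·1.451e+04·0.117 = 0 + j1698 Ω
  C: Z = 1/(jωC) = -j/(ω·C) = 0 - j22.97 Ω
Step 3 — Parallel combination: 1/Z_total = 1/R + 1/L + 1/C; Z_total = 1.403 - j23.2 Ω = 23.24∠-86.5° Ω.
Step 4 — Power factor: PF = cos(φ) = Re(Z)/|Z| = 1.4027/23.238 = 0.06036.
Step 5 — Type: Im(Z) = -23.2 ⇒ leading (phase φ = -86.5°).

PF = 0.06036 (leading, φ = -86.5°)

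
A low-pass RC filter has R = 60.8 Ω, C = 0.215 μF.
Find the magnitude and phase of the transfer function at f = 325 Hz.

Step 1 — Angular frequency: ω = 2π·325 = 2042 rad/s.
Step 2 — Transfer function: H(jω) = 1/(1 + jωRC).
Step 3 — Denominator: 1 + jωRC = 1 + j·2042·60.8·2.15e-07 = 1 + j0.02669.
Step 4 — H = 0.9993 - j0.02667.
Step 5 — Magnitude: |H| = 0.9996 (-0.0 dB); phase: φ = -1.5°.

|H| = 0.9996 (-0.0 dB), φ = -1.5°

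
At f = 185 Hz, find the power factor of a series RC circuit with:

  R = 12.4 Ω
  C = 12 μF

Step 1 — Angular frequency: ω = 2π·f = 2π·185 = 1162 rad/s.
Step 2 — Component impedances:
  R: Z = R = 12.4 Ω
  C: Z = 1/(jωC) = -j/(ω·C) = 0 - j71.69 Ω
Step 3 — Series combination: Z_total = R + C = 12.4 - j71.69 Ω = 72.76∠-80.2° Ω.
Step 4 — Power factor: PF = cos(φ) = Re(Z)/|Z| = 12.4/72.76 = 0.1704.
Step 5 — Type: Im(Z) = -71.69 ⇒ leading (phase φ = -80.2°).

PF = 0.1704 (leading, φ = -80.2°)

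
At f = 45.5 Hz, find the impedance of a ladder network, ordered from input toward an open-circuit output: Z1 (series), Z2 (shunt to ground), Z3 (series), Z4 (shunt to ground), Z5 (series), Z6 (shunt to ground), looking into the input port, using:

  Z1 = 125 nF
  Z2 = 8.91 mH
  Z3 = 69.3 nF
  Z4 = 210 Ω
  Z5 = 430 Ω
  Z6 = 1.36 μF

Step 1 — Angular frequency: ω = 2π·f = 2π·45.5 = 285.9 rad/s.
Step 2 — Component impedances:
  Z1: Z = 1/(jωC) = -j/(ω·C) = 0 - j2.798e+04 Ω
  Z2: Z = jωL = j·285.9·0.00891 = 0 + j2.547 Ω
  Z3: Z = 1/(jωC) = -j/(ω·C) = 0 - j5.047e+04 Ω
  Z4: Z = R = 210 Ω
  Z5: Z = R = 430 Ω
  Z6: Z = 1/(jωC) = -j/(ω·C) = 0 - j2572 Ω
Step 3 — Ladder network (open output): work backward from the far end, alternating series and parallel combinations. Z_in = 0 - j2.798e+04 Ω = 2.798e+04∠-90.0° Ω.

Z = 0 - j2.798e+04 Ω = 2.798e+04∠-90.0° Ω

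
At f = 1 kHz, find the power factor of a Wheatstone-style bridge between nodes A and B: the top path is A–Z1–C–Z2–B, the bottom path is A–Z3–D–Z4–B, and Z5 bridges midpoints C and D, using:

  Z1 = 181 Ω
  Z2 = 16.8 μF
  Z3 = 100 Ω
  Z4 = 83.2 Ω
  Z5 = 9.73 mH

Step 1 — Angular frequency: ω = 2π·f = 2π·1000 = 6283 rad/s.
Step 2 — Component impedances:
  Z1: Z = R = 181 Ω
  Z2: Z = 1/(jωC) = -j/(ω·C) = 0 - j9.474 Ω
  Z3: Z = R = 100 Ω
  Z4: Z = R = 83.2 Ω
  Z5: Z = jωL = j·6283·0.00973 = 0 + j61.14 Ω
Step 3 — Bridge requires nodal analysis (the Z5 bridge couples midpoints C and D, so the two paths cannot be reduced to a simple series/parallel combination). Setting node B to ground and injecting 1 A at node A, the 3-node admittance system at A, C, D solves to V_A = Z_AB = 73.73 + j7.881 Ω = 74.15∠6.1° Ω.
Step 4 — Power factor: PF = cos(φ) = Re(Z)/|Z| = 73.73/74.15 = 0.9943.
Step 5 — Type: Im(Z) = 7.881 ⇒ lagging (phase φ = 6.1°).

PF = 0.9943 (lagging, φ = 6.1°)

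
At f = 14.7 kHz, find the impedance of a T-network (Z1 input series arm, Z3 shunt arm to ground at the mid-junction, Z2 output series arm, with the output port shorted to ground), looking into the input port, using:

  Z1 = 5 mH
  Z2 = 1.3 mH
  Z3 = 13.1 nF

Step 1 — Angular frequency: ω = 2π·f = 2π·1.47e+04 = 9.236e+04 rad/s.
Step 2 — Component impedances:
  Z1: Z = jωL = j·9.236e+04·0.005 = 0 + j461.8 Ω
  Z2: Z = jωL = j·9.236e+04·0.0013 = 0 + j120.1 Ω
  Z3: Z = 1/(jωC) = -j/(ω·C) = 0 - j826.5 Ω
Step 3 — With the output port shorted to ground, the output series arm Z2 runs from the junction to ground; the shunt arm Z3 also runs from the junction to ground. They appear in parallel: Z3 || Z2 = 0 + j140.5 Ω.
Step 4 — Series with input arm Z1: Z_in = Z1 + (Z3 || Z2) = 0 + j602.3 Ω = 602.3∠90.0° Ω.

Z = 0 + j602.3 Ω = 602.3∠90.0° Ω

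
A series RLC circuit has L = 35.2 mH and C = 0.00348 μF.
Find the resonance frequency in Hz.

Step 1 — Resonance condition Im(Z)=0 gives ω₀ = 1/√(LC).
Step 2 — ω₀ = 1/√(0.0352·3.48e-09) = 9.035e+04 rad/s.
Step 3 — f₀ = ω₀/(2π) = 1.438e+04 Hz.

f₀ = 1.438e+04 Hz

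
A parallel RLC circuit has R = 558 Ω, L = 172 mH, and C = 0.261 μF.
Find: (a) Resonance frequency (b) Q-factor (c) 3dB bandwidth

Step 1 — Resonance: ω₀ = 1/√(LC) = 1/√(0.172·2.61e-07) = 4720 rad/s.
Step 2 — f₀ = ω₀/(2π) = 751.2 Hz.
Step 3 — Parallel Q: Q = R/(ω₀L) = 558/(4720·0.172) = 0.6874.
Step 4 — Bandwidth: Δω = ω₀/Q = 6866 rad/s; BW = Δω/(2π) = 1093 Hz.

(a) f₀ = 751.2 Hz  (b) Q = 0.6874  (c) BW = 1093 Hz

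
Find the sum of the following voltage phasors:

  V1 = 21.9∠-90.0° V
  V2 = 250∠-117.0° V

Step 1 — Convert each phasor to rectangular form:
  V1 = 21.9·(cos(-90.0°) + j·sin(-90.0°)) = 0 - j21.9 V
  V2 = 250·(cos(-117.0°) + j·sin(-117.0°)) = -113.5 - j222.8 V
Step 2 — Sum components: V_total = -113.5 - j244.7 V.
Step 3 — Convert to polar: |V_total| = 269.7 V, ∠V_total = -114.9°.

V_total = 269.7∠-114.9° V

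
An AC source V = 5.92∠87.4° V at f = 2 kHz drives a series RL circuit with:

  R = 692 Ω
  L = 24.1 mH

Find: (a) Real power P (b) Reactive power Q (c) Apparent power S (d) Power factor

Step 1 — Angular frequency: ω = 2π·f = 2π·2000 = 1.257e+04 rad/s.
Step 2 — Component impedances:
  R: Z = R = 692 Ω
  L: Z = jωL = j·1.257e+04·0.0241 = 0 + j302.8 Ω
Step 3 — Series combination: Z_total = R + L = 692 + j302.8 Ω = 755.4∠23.6° Ω.
Step 4 — Source phasor: V = 5.92∠87.4° V = 0.2685 + j5.914 V.
Step 5 — Current: I = V / Z = 0.003465 + j0.00703 A = 0.007837∠63.8° A.
Step 6 — Complex power: S = V·I* = 0.0425 + j0.0186 VA.
Step 7 — Real power: P = Re(S) = 0.0425 W.
Step 8 — Reactive power: Q = Im(S) = 0.0186 VAR.
Step 9 — Apparent power: |S| = 0.0464 VA.
Step 10 — Power factor: PF = P/|S| = 0.9161 (lagging).

(a) P = 0.0425 W  (b) Q = 0.0186 VAR  (c) S = 0.0464 VA  (d) PF = 0.9161 (lagging)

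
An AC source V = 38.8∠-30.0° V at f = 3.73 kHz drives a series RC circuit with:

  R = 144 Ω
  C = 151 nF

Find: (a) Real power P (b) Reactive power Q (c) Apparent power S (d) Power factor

Step 1 — Angular frequency: ω = 2π·f = 2π·3730 = 2.344e+04 rad/s.
Step 2 — Component impedances:
  R: Z = R = 144 Ω
  C: Z = 1/(jωC) = -j/(ω·C) = 0 - j282.6 Ω
Step 3 — Series combination: Z_total = R + C = 144 - j282.6 Ω = 317.2∠-63.0° Ω.
Step 4 — Source phasor: V = 38.8∠-30.0° V = 33.6 - j19.4 V.
Step 5 — Current: I = V / Z = 0.1026 + j0.06662 A = 0.1223∠33.0° A.
Step 6 — Complex power: S = V·I* = 2.155 - j4.229 VA.
Step 7 — Real power: P = Re(S) = 2.155 W.
Step 8 — Reactive power: Q = Im(S) = -4.229 VAR.
Step 9 — Apparent power: |S| = 4.747 VA.
Step 10 — Power factor: PF = P/|S| = 0.454 (leading).

(a) P = 2.155 W  (b) Q = -4.229 VAR  (c) S = 4.747 VA  (d) PF = 0.454 (leading)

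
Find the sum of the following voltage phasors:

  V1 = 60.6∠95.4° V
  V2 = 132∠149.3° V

Step 1 — Convert each phasor to rectangular form:
  V1 = 60.6·(cos(95.4°) + j·sin(95.4°)) = -5.703 + j60.33 V
  V2 = 132·(cos(149.3°) + j·sin(149.3°)) = -113.5 + j67.39 V
Step 2 — Sum components: V_total = -119.2 + j127.7 V.
Step 3 — Convert to polar: |V_total| = 174.7 V, ∠V_total = 133.0°.

V_total = 174.7∠133.0° V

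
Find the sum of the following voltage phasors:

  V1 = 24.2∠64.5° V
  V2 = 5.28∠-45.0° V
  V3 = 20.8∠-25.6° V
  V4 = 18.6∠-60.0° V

Step 1 — Convert each phasor to rectangular form:
  V1 = 24.2·(cos(64.5°) + j·sin(64.5°)) = 10.42 + j21.84 V
  V2 = 5.28·(cos(-45.0°) + j·sin(-45.0°)) = 3.734 - j3.734 V
  V3 = 20.8·(cos(-25.6°) + j·sin(-25.6°)) = 18.76 - j8.987 V
  V4 = 18.6·(cos(-60.0°) + j·sin(-60.0°)) = 9.3 - j16.11 V
Step 2 — Sum components: V_total = 42.21 - j6.986 V.
Step 3 — Convert to polar: |V_total| = 42.78 V, ∠V_total = -9.4°.

V_total = 42.78∠-9.4° V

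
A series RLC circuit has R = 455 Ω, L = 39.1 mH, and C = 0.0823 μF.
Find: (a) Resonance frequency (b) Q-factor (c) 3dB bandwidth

Step 1 — Resonance condition Im(Z)=0 gives ω₀ = 1/√(LC).
Step 2 — ω₀ = 1/√(0.0391·8.23e-08) = 1.763e+04 rad/s.
Step 3 — f₀ = ω₀/(2π) = 2806 Hz.
Step 4 — Series Q: Q = ω₀L/R = 1.763e+04·0.0391/455 = 1.515.
Step 5 — 3dB bandwidth: Δω = ω₀/Q = 1.164e+04 rad/s; BW = Δω/(2π) = 1852 Hz.

(a) f₀ = 2806 Hz  (b) Q = 1.515  (c) BW = 1852 Hz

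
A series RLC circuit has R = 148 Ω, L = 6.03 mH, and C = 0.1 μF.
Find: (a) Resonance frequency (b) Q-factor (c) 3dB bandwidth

Step 1 — Resonance condition Im(Z)=0 gives ω₀ = 1/√(LC).
Step 2 — ω₀ = 1/√(0.00603·1e-07) = 4.072e+04 rad/s.
Step 3 — f₀ = ω₀/(2π) = 6481 Hz.
Step 4 — Series Q: Q = ω₀L/R = 4.072e+04·0.00603/148 = 1.659.
Step 5 — 3dB bandwidth: Δω = ω₀/Q = 2.454e+04 rad/s; BW = Δω/(2π) = 3906 Hz.

(a) f₀ = 6481 Hz  (b) Q = 1.659  (c) BW = 3906 Hz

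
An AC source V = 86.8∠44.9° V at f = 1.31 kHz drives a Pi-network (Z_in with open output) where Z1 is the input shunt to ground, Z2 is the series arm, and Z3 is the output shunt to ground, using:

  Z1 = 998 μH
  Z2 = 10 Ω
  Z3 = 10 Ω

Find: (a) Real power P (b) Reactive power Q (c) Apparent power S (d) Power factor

Step 1 — Angular frequency: ω = 2π·f = 2π·1310 = 8231 rad/s.
Step 2 — Component impedances:
  Z1: Z = jωL = j·8231·0.000998 = 0 + j8.215 Ω
  Z2: Z = R = 10 Ω
  Z3: Z = R = 10 Ω
Step 3 — With open output, the series arm Z2 and the output shunt Z3 appear in series to ground: Z2 + Z3 = 20 Ω.
Step 4 — Parallel with input shunt Z1: Z_in = Z1 || (Z2 + Z3) = 2.887 + j7.029 Ω = 7.599∠67.7° Ω.
Step 5 — Source phasor: V = 86.8∠44.9° V = 61.48 + j61.27 V.
Step 6 — Current: I = V / Z = 10.53 - j4.421 A = 11.42∠-22.8° A.
Step 7 — Complex power: S = V·I* = 376.7 + j917.2 VA.
Step 8 — Real power: P = Re(S) = 376.7 W.
Step 9 — Reactive power: Q = Im(S) = 917.2 VAR.
Step 10 — Apparent power: |S| = 991.5 VA.
Step 11 — Power factor: PF = P/|S| = 0.3799 (lagging).

(a) P = 376.7 W  (b) Q = 917.2 VAR  (c) S = 991.5 VA  (d) PF = 0.3799 (lagging)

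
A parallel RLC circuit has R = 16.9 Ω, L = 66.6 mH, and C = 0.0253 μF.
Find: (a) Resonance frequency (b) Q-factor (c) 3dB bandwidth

Step 1 — Resonance: ω₀ = 1/√(LC) = 1/√(0.0666·2.53e-08) = 2.436e+04 rad/s.
Step 2 — f₀ = ω₀/(2π) = 3877 Hz.
Step 3 — Parallel Q: Q = R/(ω₀L) = 16.9/(2.436e+04·0.0666) = 0.01042.
Step 4 — Bandwidth: Δω = ω₀/Q = 2.339e+06 rad/s; BW = Δω/(2π) = 3.722e+05 Hz.

(a) f₀ = 3877 Hz  (b) Q = 0.01042  (c) BW = 3.722e+05 Hz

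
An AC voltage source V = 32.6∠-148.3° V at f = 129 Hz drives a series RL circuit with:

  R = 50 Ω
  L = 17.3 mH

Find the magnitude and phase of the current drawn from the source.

Step 1 — Angular frequency: ω = 2π·f = 2π·129 = 810.5 rad/s.
Step 2 — Component impedances:
  R: Z = R = 50 Ω
  L: Z = jωL = j·810.5·0.0173 = 0 + j14.02 Ω
Step 3 — Series combination: Z_total = R + L = 50 + j14.02 Ω = 51.93∠15.7° Ω.
Step 4 — Source phasor: V = 32.6∠-148.3° V = -27.74 - j17.13 V.
Step 5 — Ohm's law: I = V / Z_total = (-27.74 - j17.13) / (50 + j14.02) = -0.6034 - j0.1734 A.
Step 6 — Convert to polar: |I| = 0.6278 A, ∠I = -164.0°.

I = 0.6278∠-164.0° A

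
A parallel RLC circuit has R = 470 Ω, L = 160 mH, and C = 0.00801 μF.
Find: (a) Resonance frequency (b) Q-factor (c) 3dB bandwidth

Step 1 — Resonance: ω₀ = 1/√(LC) = 1/√(0.16·8.01e-09) = 2.793e+04 rad/s.
Step 2 — f₀ = ω₀/(2π) = 4446 Hz.
Step 3 — Parallel Q: Q = R/(ω₀L) = 470/(2.793e+04·0.16) = 0.1052.
Step 4 — Bandwidth: Δω = ω₀/Q = 2.656e+05 rad/s; BW = Δω/(2π) = 4.228e+04 Hz.

(a) f₀ = 4446 Hz  (b) Q = 0.1052  (c) BW = 4.228e+04 Hz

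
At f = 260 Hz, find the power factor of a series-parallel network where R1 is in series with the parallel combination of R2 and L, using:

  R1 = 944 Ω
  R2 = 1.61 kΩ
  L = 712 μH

Step 1 — Angular frequency: ω = 2π·f = 2π·260 = 1634 rad/s.
Step 2 — Component impedances:
  R1: Z = R = 944 Ω
  R2: Z = R = 1610 Ω
  L: Z = jωL = j·1634·0.000712 = 0 + j1.163 Ω
Step 3 — Parallel branch: R2 || L = 1/(1/R2 + 1/L) = 0.0008403 + j1.163 Ω.
Step 4 — Series with R1: Z_total = R1 + (R2 || L) = 944 + j1.163 Ω = 944∠0.1° Ω.
Step 5 — Power factor: PF = cos(φ) = Re(Z)/|Z| = 944/944 = 1.
Step 6 — Type: Im(Z) = 1.163 ⇒ lagging (phase φ = 0.1°).

PF = 1 (lagging, φ = 0.1°)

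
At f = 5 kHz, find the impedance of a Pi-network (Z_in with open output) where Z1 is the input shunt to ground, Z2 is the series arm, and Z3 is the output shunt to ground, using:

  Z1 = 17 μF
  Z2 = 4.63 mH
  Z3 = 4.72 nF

Step 1 — Angular frequency: ω = 2π·f = 2π·5000 = 3.142e+04 rad/s.
Step 2 — Component impedances:
  Z1: Z = 1/(jωC) = -j/(ω·C) = 0 - j1.872 Ω
  Z2: Z = jωL = j·3.142e+04·0.00463 = 0 + j145.5 Ω
  Z3: Z = 1/(jωC) = -j/(ω·C) = 0 - j6744 Ω
Step 3 — With open output, the series arm Z2 and the output shunt Z3 appear in series to ground: Z2 + Z3 = 0 - j6598 Ω.
Step 4 — Parallel with input shunt Z1: Z_in = Z1 || (Z2 + Z3) = 0 - j1.872 Ω = 1.872∠-90.0° Ω.

Z = 0 - j1.872 Ω = 1.872∠-90.0° Ω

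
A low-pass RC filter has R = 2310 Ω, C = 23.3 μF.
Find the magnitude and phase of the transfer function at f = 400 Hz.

Step 1 — Angular frequency: ω = 2π·400 = 2513 rad/s.
Step 2 — Transfer function: H(jω) = 1/(1 + jωRC).
Step 3 — Denominator: 1 + jωRC = 1 + j·2513·2310·2.33e-05 = 1 + j135.3.
Step 4 — H = 5.465e-05 - j0.007392.
Step 5 — Magnitude: |H| = 0.007392 (-42.6 dB); phase: φ = -89.6°.

|H| = 0.007392 (-42.6 dB), φ = -89.6°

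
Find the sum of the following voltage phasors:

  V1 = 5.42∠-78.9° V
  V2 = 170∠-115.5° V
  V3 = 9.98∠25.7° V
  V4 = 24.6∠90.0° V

Step 1 — Convert each phasor to rectangular form:
  V1 = 5.42·(cos(-78.9°) + j·sin(-78.9°)) = 1.043 - j5.319 V
  V2 = 170·(cos(-115.5°) + j·sin(-115.5°)) = -73.19 - j153.4 V
  V3 = 9.98·(cos(25.7°) + j·sin(25.7°)) = 8.993 + j4.328 V
  V4 = 24.6·(cos(90.0°) + j·sin(90.0°)) = 0 + j24.6 V
Step 2 — Sum components: V_total = -63.15 - j129.8 V.
Step 3 — Convert to polar: |V_total| = 144.4 V, ∠V_total = -115.9°.

V_total = 144.4∠-115.9° V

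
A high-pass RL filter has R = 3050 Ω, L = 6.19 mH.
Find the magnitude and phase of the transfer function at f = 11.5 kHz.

Step 1 — Angular frequency: ω = 2π·1.15e+04 = 7.226e+04 rad/s.
Step 2 — Transfer function: H(jω) = jωL/(R + jωL).
Step 3 — Numerator jωL = j·447.3; denominator R + jωL = 3050 + j447.3.
Step 4 — H = 0.02105 + j0.1436.
Step 5 — Magnitude: |H| = 0.1451 (-16.8 dB); phase: φ = 81.7°.

|H| = 0.1451 (-16.8 dB), φ = 81.7°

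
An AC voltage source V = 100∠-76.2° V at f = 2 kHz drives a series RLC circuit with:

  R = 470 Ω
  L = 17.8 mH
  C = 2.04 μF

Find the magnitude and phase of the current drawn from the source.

Step 1 — Angular frequency: ω = 2π·f = 2π·2000 = 1.257e+04 rad/s.
Step 2 — Component impedances:
  R: Z = R = 470 Ω
  L: Z = jωL = j·1.257e+04·0.0178 = 0 + j223.7 Ω
  C: Z = 1/(jωC) = -j/(ω·C) = 0 - j39.01 Ω
Step 3 — Series combination: Z_total = R + L + C = 470 + j184.7 Ω = 505∠21.5° Ω.
Step 4 — Source phasor: V = 100∠-76.2° V = 23.85 - j97.11 V.
Step 5 — Ohm's law: I = V / Z_total = (23.85 - j97.11) / (470 + j184.7) = -0.02636 - j0.1963 A.
Step 6 — Convert to polar: |I| = 0.198 A, ∠I = -97.7°.

I = 0.198∠-97.7° A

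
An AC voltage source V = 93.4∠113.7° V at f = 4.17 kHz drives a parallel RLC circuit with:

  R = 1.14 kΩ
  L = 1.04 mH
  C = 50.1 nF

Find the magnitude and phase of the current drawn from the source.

Step 1 — Angular frequency: ω = 2π·f = 2π·4170 = 2.62e+04 rad/s.
Step 2 — Component impedances:
  R: Z = R = 1140 Ω
  L: Z = jωL = j·2.62e+04·0.00104 = 0 + j27.25 Ω
  C: Z = 1/(jωC) = -j/(ω·C) = 0 - j761.8 Ω
Step 3 — Parallel combination: 1/Z_total = 1/R + 1/L + 1/C; Z_total = 0.7001 + j28.24 Ω = 28.25∠88.6° Ω.
Step 4 — Source phasor: V = 93.4∠113.7° V = -37.54 + j85.52 V.
Step 5 — Ohm's law: I = V / Z_total = (-37.54 + j85.52) / (0.7001 + j28.24) = 2.993 + j1.403 A.
Step 6 — Convert to polar: |I| = 3.306 A, ∠I = 25.1°.

I = 3.306∠25.1° A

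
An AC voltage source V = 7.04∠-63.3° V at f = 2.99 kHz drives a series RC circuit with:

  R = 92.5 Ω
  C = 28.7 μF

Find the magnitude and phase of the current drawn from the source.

Step 1 — Angular frequency: ω = 2π·f = 2π·2990 = 1.879e+04 rad/s.
Step 2 — Component impedances:
  R: Z = R = 92.5 Ω
  C: Z = 1/(jωC) = -j/(ω·C) = 0 - j1.855 Ω
Step 3 — Series combination: Z_total = R + C = 92.5 - j1.855 Ω = 92.52∠-1.1° Ω.
Step 4 — Source phasor: V = 7.04∠-63.3° V = 3.163 - j6.289 V.
Step 5 — Ohm's law: I = V / Z_total = (3.163 - j6.289) / (92.5 - j1.855) = 0.03555 - j0.06728 A.
Step 6 — Convert to polar: |I| = 0.07609 A, ∠I = -62.2°.

I = 0.07609∠-62.2° A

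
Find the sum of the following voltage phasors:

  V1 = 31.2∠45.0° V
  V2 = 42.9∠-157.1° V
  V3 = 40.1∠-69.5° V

Step 1 — Convert each phasor to rectangular form:
  V1 = 31.2·(cos(45.0°) + j·sin(45.0°)) = 22.06 + j22.06 V
  V2 = 42.9·(cos(-157.1°) + j·sin(-157.1°)) = -39.52 - j16.69 V
  V3 = 40.1·(cos(-69.5°) + j·sin(-69.5°)) = 14.04 - j37.56 V
Step 2 — Sum components: V_total = -3.414 - j32.19 V.
Step 3 — Convert to polar: |V_total| = 32.37 V, ∠V_total = -96.1°.

V_total = 32.37∠-96.1° V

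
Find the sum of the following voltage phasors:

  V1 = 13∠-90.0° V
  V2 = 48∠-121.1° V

Step 1 — Convert each phasor to rectangular form:
  V1 = 13·(cos(-90.0°) + j·sin(-90.0°)) = 0 - j13 V
  V2 = 48·(cos(-121.1°) + j·sin(-121.1°)) = -24.79 - j41.1 V
Step 2 — Sum components: V_total = -24.79 - j54.1 V.
Step 3 — Convert to polar: |V_total| = 59.51 V, ∠V_total = -114.6°.

V_total = 59.51∠-114.6° V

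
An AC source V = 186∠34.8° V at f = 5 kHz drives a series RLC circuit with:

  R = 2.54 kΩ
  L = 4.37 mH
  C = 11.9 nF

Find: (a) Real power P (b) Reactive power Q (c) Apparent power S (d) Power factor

Step 1 — Angular frequency: ω = 2π·f = 2π·5000 = 3.142e+04 rad/s.
Step 2 — Component impedances:
  R: Z = R = 2540 Ω
  L: Z = jωL = j·3.142e+04·0.00437 = 0 + j137.3 Ω
  C: Z = 1/(jωC) = -j/(ω·C) = 0 - j2675 Ω
Step 3 — Series combination: Z_total = R + L + C = 2540 - j2538 Ω = 3590∠-45.0° Ω.
Step 4 — Source phasor: V = 186∠34.8° V = 152.7 + j106.2 V.
Step 5 — Current: I = V / Z = 0.009198 + j0.05098 A = 0.0518∠79.8° A.
Step 6 — Complex power: S = V·I* = 6.817 - j6.81 VA.
Step 7 — Real power: P = Re(S) = 6.817 W.
Step 8 — Reactive power: Q = Im(S) = -6.81 VAR.
Step 9 — Apparent power: |S| = 9.636 VA.
Step 10 — Power factor: PF = P/|S| = 0.7074 (leading).

(a) P = 6.817 W  (b) Q = -6.81 VAR  (c) S = 9.636 VA  (d) PF = 0.7074 (leading)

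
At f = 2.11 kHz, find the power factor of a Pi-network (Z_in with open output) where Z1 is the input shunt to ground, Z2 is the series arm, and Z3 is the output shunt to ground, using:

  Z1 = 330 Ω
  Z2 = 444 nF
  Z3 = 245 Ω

Step 1 — Angular frequency: ω = 2π·f = 2π·2110 = 1.326e+04 rad/s.
Step 2 — Component impedances:
  Z1: Z = R = 330 Ω
  Z2: Z = 1/(jωC) = -j/(ω·C) = 0 - j169.9 Ω
  Z3: Z = R = 245 Ω
Step 3 — With open output, the series arm Z2 and the output shunt Z3 appear in series to ground: Z2 + Z3 = 245 - j169.9 Ω.
Step 4 — Parallel with input shunt Z1: Z_in = Z1 || (Z2 + Z3) = 155.8 - j51.46 Ω = 164.1∠-18.3° Ω.
Step 5 — Power factor: PF = cos(φ) = Re(Z)/|Z| = 155.81/164.09 = 0.9495.
Step 6 — Type: Im(Z) = -51.46 ⇒ leading (phase φ = -18.3°).

PF = 0.9495 (leading, φ = -18.3°)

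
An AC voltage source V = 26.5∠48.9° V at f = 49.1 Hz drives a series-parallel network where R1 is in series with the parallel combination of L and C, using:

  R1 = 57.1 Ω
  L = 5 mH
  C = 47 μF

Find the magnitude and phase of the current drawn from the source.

Step 1 — Angular frequency: ω = 2π·f = 2π·49.1 = 308.5 rad/s.
Step 2 — Component impedances:
  R1: Z = R = 57.1 Ω
  L: Z = jωL = j·308.5·0.005 = 0 + j1.543 Ω
  C: Z = 1/(jωC) = -j/(ω·C) = 0 - j68.97 Ω
Step 3 — Parallel branch: L || C = 1/(1/L + 1/C) = 0 + j1.578 Ω.
Step 4 — Series with R1: Z_total = R1 + (L || C) = 57.1 + j1.578 Ω = 57.12∠1.6° Ω.
Step 5 — Source phasor: V = 26.5∠48.9° V = 17.42 + j19.97 V.
Step 6 — Ohm's law: I = V / Z_total = (17.42 + j19.97) / (57.1 + j1.578) = 0.3145 + j0.341 A.
Step 7 — Convert to polar: |I| = 0.4639 A, ∠I = 47.3°.

I = 0.4639∠47.3° A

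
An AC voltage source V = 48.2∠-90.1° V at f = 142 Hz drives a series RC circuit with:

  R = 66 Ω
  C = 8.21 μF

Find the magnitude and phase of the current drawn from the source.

Step 1 — Angular frequency: ω = 2π·f = 2π·142 = 892.2 rad/s.
Step 2 — Component impedances:
  R: Z = R = 66 Ω
  C: Z = 1/(jωC) = -j/(ω·C) = 0 - j136.5 Ω
Step 3 — Series combination: Z_total = R + C = 66 - j136.5 Ω = 151.6∠-64.2° Ω.
Step 4 — Source phasor: V = 48.2∠-90.1° V = -0.08412 - j48.2 V.
Step 5 — Ohm's law: I = V / Z_total = (-0.08412 - j48.2) / (66 - j136.5) = 0.2859 - j0.1389 A.
Step 6 — Convert to polar: |I| = 0.3179 A, ∠I = -25.9°.

I = 0.3179∠-25.9° A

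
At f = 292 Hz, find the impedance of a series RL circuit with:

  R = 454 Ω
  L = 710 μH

Step 1 — Angular frequency: ω = 2π·f = 2π·292 = 1835 rad/s.
Step 2 — Component impedances:
  R: Z = R = 454 Ω
  L: Z = jωL = j·1835·0.00071 = 0 + j1.303 Ω
Step 3 — Series combination: Z_total = R + L = 454 + j1.303 Ω = 454∠0.2° Ω.

Z = 454 + j1.303 Ω = 454∠0.2° Ω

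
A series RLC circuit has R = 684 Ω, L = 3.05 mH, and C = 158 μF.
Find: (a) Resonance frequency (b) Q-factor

Step 1 — Resonance condition Im(Z)=0 gives ω₀ = 1/√(LC).
Step 2 — ω₀ = 1/√(0.00305·0.000158) = 1441 rad/s.
Step 3 — f₀ = ω₀/(2π) = 229.3 Hz.
Step 4 — Series Q: Q = ω₀L/R = 1441·0.00305/684 = 0.006423.

(a) f₀ = 229.3 Hz  (b) Q = 0.006423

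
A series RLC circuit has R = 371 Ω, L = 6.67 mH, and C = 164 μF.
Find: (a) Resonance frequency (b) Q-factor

Step 1 — Resonance condition Im(Z)=0 gives ω₀ = 1/√(LC).
Step 2 — ω₀ = 1/√(0.00667·0.000164) = 956.1 rad/s.
Step 3 — f₀ = ω₀/(2π) = 152.2 Hz.
Step 4 — Series Q: Q = ω₀L/R = 956.1·0.00667/371 = 0.01719.

(a) f₀ = 152.2 Hz  (b) Q = 0.01719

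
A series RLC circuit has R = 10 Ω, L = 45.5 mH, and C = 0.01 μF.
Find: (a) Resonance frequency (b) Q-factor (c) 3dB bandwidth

Step 1 — Resonance: ω₀ = 1/√(LC) = 1/√(0.0455·1e-08) = 4.688e+04 rad/s.
Step 2 — f₀ = ω₀/(2π) = 7461 Hz.
Step 3 — Series Q: Q = ω₀L/R = 4.688e+04·0.0455/10 = 213.3.
Step 4 — Bandwidth: Δω = ω₀/Q = 219.8 rad/s; BW = Δω/(2π) = 34.98 Hz.

(a) f₀ = 7461 Hz  (b) Q = 213.3  (c) BW = 34.98 Hz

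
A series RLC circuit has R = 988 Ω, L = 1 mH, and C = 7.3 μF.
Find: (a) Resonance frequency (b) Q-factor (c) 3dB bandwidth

Step 1 — Resonance: ω₀ = 1/√(LC) = 1/√(0.001·7.3e-06) = 1.17e+04 rad/s.
Step 2 — f₀ = ω₀/(2π) = 1863 Hz.
Step 3 — Series Q: Q = ω₀L/R = 1.17e+04·0.001/988 = 0.01185.
Step 4 — Bandwidth: Δω = ω₀/Q = 9.88e+05 rad/s; BW = Δω/(2π) = 1.572e+05 Hz.

(a) f₀ = 1863 Hz  (b) Q = 0.01185  (c) BW = 1.572e+05 Hz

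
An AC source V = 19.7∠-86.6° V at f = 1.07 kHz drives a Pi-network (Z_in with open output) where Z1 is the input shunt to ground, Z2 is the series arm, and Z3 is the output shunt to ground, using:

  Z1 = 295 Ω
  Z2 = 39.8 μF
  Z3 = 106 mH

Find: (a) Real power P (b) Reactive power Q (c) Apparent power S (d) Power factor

Step 1 — Angular frequency: ω = 2π·f = 2π·1070 = 6723 rad/s.
Step 2 — Component impedances:
  Z1: Z = R = 295 Ω
  Z2: Z = 1/(jωC) = -j/(ω·C) = 0 - j3.737 Ω
  Z3: Z = jωL = j·6723·0.106 = 0 + j712.6 Ω
Step 3 — With open output, the series arm Z2 and the output shunt Z3 appear in series to ground: Z2 + Z3 = 0 + j708.9 Ω.
Step 4 — Parallel with input shunt Z1: Z_in = Z1 || (Z2 + Z3) = 251.5 + j104.6 Ω = 272.4∠22.6° Ω.
Step 5 — Source phasor: V = 19.7∠-86.6° V = 1.168 - j19.67 V.
Step 6 — Current: I = V / Z = -0.02378 - j0.06831 A = 0.07233∠-109.2° A.
Step 7 — Complex power: S = V·I* = 1.316 + j0.5475 VA.
Step 8 — Real power: P = Re(S) = 1.316 W.
Step 9 — Reactive power: Q = Im(S) = 0.5475 VAR.
Step 10 — Apparent power: |S| = 1.425 VA.
Step 11 — Power factor: PF = P/|S| = 0.9233 (lagging).

(a) P = 1.316 W  (b) Q = 0.5475 VAR  (c) S = 1.425 VA  (d) PF = 0.9233 (lagging)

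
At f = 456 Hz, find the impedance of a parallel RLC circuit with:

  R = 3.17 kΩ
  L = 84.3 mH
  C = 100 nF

Step 1 — Angular frequency: ω = 2π·f = 2π·456 = 2865 rad/s.
Step 2 — Component impedances:
  R: Z = R = 3170 Ω
  L: Z = jωL = j·2865·0.0843 = 0 + j241.5 Ω
  C: Z = 1/(jωC) = -j/(ω·C) = 0 - j3490 Ω
Step 3 — Parallel combination: 1/Z_total = 1/R + 1/L + 1/C; Z_total = 21.1 + j257.8 Ω = 258.6∠85.3° Ω.

Z = 21.1 + j257.8 Ω = 258.6∠85.3° Ω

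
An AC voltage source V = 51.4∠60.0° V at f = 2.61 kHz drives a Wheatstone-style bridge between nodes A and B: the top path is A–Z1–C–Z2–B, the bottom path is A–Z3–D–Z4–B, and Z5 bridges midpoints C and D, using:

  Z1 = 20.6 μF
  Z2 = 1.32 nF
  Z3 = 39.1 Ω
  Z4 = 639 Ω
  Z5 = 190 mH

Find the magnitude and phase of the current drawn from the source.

Step 1 — Angular frequency: ω = 2π·f = 2π·2610 = 1.64e+04 rad/s.
Step 2 — Component impedances:
  Z1: Z = 1/(jωC) = -j/(ω·C) = 0 - j2.96 Ω
  Z2: Z = 1/(jωC) = -j/(ω·C) = 0 - j4.62e+04 Ω
  Z3: Z = R = 39.1 Ω
  Z4: Z = R = 639 Ω
  Z5: Z = jωL = j·1.64e+04·0.19 = 0 + j3116 Ω
Step 3 — Bridge requires nodal analysis (the Z5 bridge couples midpoints C and D, so the two paths cannot be reduced to a simple series/parallel combination). Setting node B to ground and injecting 1 A at node A, the 3-node admittance system at A, C, D solves to V_A = Z_AB = 678 - j9.461 Ω = 678∠-0.8° Ω.
Step 4 — Source phasor: V = 51.4∠60.0° V = 25.7 + j44.51 V.
Step 5 — Ohm's law: I = V / Z_total = (25.7 + j44.51) / (678 - j9.461) = 0.03698 + j0.06617 A.
Step 6 — Convert to polar: |I| = 0.07581 A, ∠I = 60.8°.

I = 0.07581∠60.8° A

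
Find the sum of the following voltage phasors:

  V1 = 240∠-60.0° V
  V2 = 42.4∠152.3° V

Step 1 — Convert each phasor to rectangular form:
  V1 = 240·(cos(-60.0°) + j·sin(-60.0°)) = 120 - j207.8 V
  V2 = 42.4·(cos(152.3°) + j·sin(152.3°)) = -37.54 + j19.71 V
Step 2 — Sum components: V_total = 82.46 - j188.1 V.
Step 3 — Convert to polar: |V_total| = 205.4 V, ∠V_total = -66.3°.

V_total = 205.4∠-66.3° V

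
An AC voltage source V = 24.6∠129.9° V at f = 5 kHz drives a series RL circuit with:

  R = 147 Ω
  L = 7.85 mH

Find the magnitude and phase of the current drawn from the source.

Step 1 — Angular frequency: ω = 2π·f = 2π·5000 = 3.142e+04 rad/s.
Step 2 — Component impedances:
  R: Z = R = 147 Ω
  L: Z = jωL = j·3.142e+04·0.00785 = 0 + j246.6 Ω
Step 3 — Series combination: Z_total = R + L = 147 + j246.6 Ω = 287.1∠59.2° Ω.
Step 4 — Source phasor: V = 24.6∠129.9° V = -15.78 + j18.87 V.
Step 5 — Ohm's law: I = V / Z_total = (-15.78 + j18.87) / (147 + j246.6) = 0.02832 + j0.08087 A.
Step 6 — Convert to polar: |I| = 0.08568 A, ∠I = 70.7°.

I = 0.08568∠70.7° A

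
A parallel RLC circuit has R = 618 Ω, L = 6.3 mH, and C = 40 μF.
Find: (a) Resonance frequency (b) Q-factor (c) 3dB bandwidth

Step 1 — Resonance: ω₀ = 1/√(LC) = 1/√(0.0063·4e-05) = 1992 rad/s.
Step 2 — f₀ = ω₀/(2π) = 317 Hz.
Step 3 — Parallel Q: Q = R/(ω₀L) = 618/(1992·0.0063) = 49.24.
Step 4 — Bandwidth: Δω = ω₀/Q = 40.45 rad/s; BW = Δω/(2π) = 6.438 Hz.

(a) f₀ = 317 Hz  (b) Q = 49.24  (c) BW = 6.438 Hz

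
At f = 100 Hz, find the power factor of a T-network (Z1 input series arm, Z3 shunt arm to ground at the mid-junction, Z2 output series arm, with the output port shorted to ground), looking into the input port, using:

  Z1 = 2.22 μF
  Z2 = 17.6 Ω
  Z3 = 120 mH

Step 1 — Angular frequency: ω = 2π·f = 2π·100 = 628.3 rad/s.
Step 2 — Component impedances:
  Z1: Z = 1/(jωC) = -j/(ω·C) = 0 - j716.9 Ω
  Z2: Z = R = 17.6 Ω
  Z3: Z = jωL = j·628.3·0.12 = 0 + j75.4 Ω
Step 3 — With the output port shorted to ground, the output series arm Z2 runs from the junction to ground; the shunt arm Z3 also runs from the junction to ground. They appear in parallel: Z3 || Z2 = 16.69 + j3.896 Ω.
Step 4 — Series with input arm Z1: Z_in = Z1 + (Z3 || Z2) = 16.69 - j713 Ω = 713.2∠-88.7° Ω.
Step 5 — Power factor: PF = cos(φ) = Re(Z)/|Z| = 16.69/713.2 = 0.0234.
Step 6 — Type: Im(Z) = -713 ⇒ leading (phase φ = -88.7°).

PF = 0.0234 (leading, φ = -88.7°)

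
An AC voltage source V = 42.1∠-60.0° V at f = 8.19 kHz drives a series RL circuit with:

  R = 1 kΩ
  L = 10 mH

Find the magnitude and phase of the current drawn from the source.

Step 1 — Angular frequency: ω = 2π·f = 2π·8190 = 5.146e+04 rad/s.
Step 2 — Component impedances:
  R: Z = R = 1000 Ω
  L: Z = jωL = j·5.146e+04·0.01 = 0 + j514.6 Ω
Step 3 — Series combination: Z_total = R + L = 1000 + j514.6 Ω = 1125∠27.2° Ω.
Step 4 — Source phasor: V = 42.1∠-60.0° V = 21.05 - j36.46 V.
Step 5 — Ohm's law: I = V / Z_total = (21.05 - j36.46) / (1000 + j514.6) = 0.001809 - j0.03739 A.
Step 6 — Convert to polar: |I| = 0.03743 A, ∠I = -87.2°.

I = 0.03743∠-87.2° A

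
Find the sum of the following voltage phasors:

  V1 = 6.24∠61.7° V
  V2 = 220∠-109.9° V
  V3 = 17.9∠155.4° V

Step 1 — Convert each phasor to rectangular form:
  V1 = 6.24·(cos(61.7°) + j·sin(61.7°)) = 2.958 + j5.494 V
  V2 = 220·(cos(-109.9°) + j·sin(-109.9°)) = -74.88 - j206.9 V
  V3 = 17.9·(cos(155.4°) + j·sin(155.4°)) = -16.28 + j7.451 V
Step 2 — Sum components: V_total = -88.2 - j193.9 V.
Step 3 — Convert to polar: |V_total| = 213 V, ∠V_total = -114.5°.

V_total = 213∠-114.5° V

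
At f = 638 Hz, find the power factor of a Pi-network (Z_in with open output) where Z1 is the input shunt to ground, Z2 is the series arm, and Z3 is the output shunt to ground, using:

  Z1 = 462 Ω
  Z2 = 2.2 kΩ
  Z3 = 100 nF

Step 1 — Angular frequency: ω = 2π·f = 2π·638 = 4009 rad/s.
Step 2 — Component impedances:
  Z1: Z = R = 462 Ω
  Z2: Z = R = 2200 Ω
  Z3: Z = 1/(jωC) = -j/(ω·C) = 0 - j2495 Ω
Step 3 — With open output, the series arm Z2 and the output shunt Z3 appear in series to ground: Z2 + Z3 = 2200 - j2495 Ω.
Step 4 — Parallel with input shunt Z1: Z_in = Z1 || (Z2 + Z3) = 419.3 - j40.01 Ω = 421.2∠-5.5° Ω.
Step 5 — Power factor: PF = cos(φ) = Re(Z)/|Z| = 419.3/421.2 = 0.9955.
Step 6 — Type: Im(Z) = -40.01 ⇒ leading (phase φ = -5.5°).

PF = 0.9955 (leading, φ = -5.5°)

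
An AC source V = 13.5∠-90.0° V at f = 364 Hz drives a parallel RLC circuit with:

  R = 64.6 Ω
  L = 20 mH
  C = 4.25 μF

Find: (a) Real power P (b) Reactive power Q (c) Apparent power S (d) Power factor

Step 1 — Angular frequency: ω = 2π·f = 2π·364 = 2287 rad/s.
Step 2 — Component impedances:
  R: Z = R = 64.6 Ω
  L: Z = jωL = j·2287·0.02 = 0 + j45.74 Ω
  C: Z = 1/(jωC) = -j/(ω·C) = 0 - j102.9 Ω
Step 3 — Parallel combination: 1/Z_total = 1/R + 1/L + 1/C; Z_total = 39.99 + j31.37 Ω = 50.83∠38.1° Ω.
Step 4 — Source phasor: V = 13.5∠-90.0° V = 0 - j13.5 V.
Step 5 — Current: I = V / Z = -0.1639 - j0.209 A = 0.2656∠-128.1° A.
Step 6 — Complex power: S = V·I* = 2.821 + j2.213 VA.
Step 7 — Real power: P = Re(S) = 2.821 W.
Step 8 — Reactive power: Q = Im(S) = 2.213 VAR.
Step 9 — Apparent power: |S| = 3.586 VA.
Step 10 — Power factor: PF = P/|S| = 0.7868 (lagging).

(a) P = 2.821 W  (b) Q = 2.213 VAR  (c) S = 3.586 VA  (d) PF = 0.7868 (lagging)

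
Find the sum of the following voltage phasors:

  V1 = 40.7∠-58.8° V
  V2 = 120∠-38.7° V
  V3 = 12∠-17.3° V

Step 1 — Convert each phasor to rectangular form:
  V1 = 40.7·(cos(-58.8°) + j·sin(-58.8°)) = 21.08 - j34.81 V
  V2 = 120·(cos(-38.7°) + j·sin(-38.7°)) = 93.65 - j75.03 V
  V3 = 12·(cos(-17.3°) + j·sin(-17.3°)) = 11.46 - j3.568 V
Step 2 — Sum components: V_total = 126.2 - j113.4 V.
Step 3 — Convert to polar: |V_total| = 169.7 V, ∠V_total = -41.9°.

V_total = 169.7∠-41.9° V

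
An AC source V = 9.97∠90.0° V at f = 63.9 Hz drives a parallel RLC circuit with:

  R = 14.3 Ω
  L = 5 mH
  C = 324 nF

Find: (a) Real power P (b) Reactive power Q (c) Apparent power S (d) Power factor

Step 1 — Angular frequency: ω = 2π·f = 2π·63.9 = 401.5 rad/s.
Step 2 — Component impedances:
  R: Z = R = 14.3 Ω
  L: Z = jωL = j·401.5·0.005 = 0 + j2.007 Ω
  C: Z = 1/(jωC) = -j/(ω·C) = 0 - j7687 Ω
Step 3 — Parallel combination: 1/Z_total = 1/R + 1/L + 1/C; Z_total = 0.2765 + j1.969 Ω = 1.988∠82.0° Ω.
Step 4 — Source phasor: V = 9.97∠90.0° V = 0 + j9.97 V.
Step 5 — Current: I = V / Z = 4.965 + j0.6972 A = 5.014∠8.0° A.
Step 6 — Complex power: S = V·I* = 6.951 + j49.5 VA.
Step 7 — Real power: P = Re(S) = 6.951 W.
Step 8 — Reactive power: Q = Im(S) = 49.5 VAR.
Step 9 — Apparent power: |S| = 49.99 VA.
Step 10 — Power factor: PF = P/|S| = 0.1391 (lagging).

(a) P = 6.951 W  (b) Q = 49.5 VAR  (c) S = 49.99 VA  (d) PF = 0.1391 (lagging)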